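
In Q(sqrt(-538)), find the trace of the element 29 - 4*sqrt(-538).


Tr(a + b*sqrt(d)) = (a + b*sqrt(d)) + (a - b*sqrt(d)) = 2a
= 2 * (29)
= 58

58


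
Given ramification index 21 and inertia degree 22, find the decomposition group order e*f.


|D_P| = e * f
= 21 * 22
= 462

462


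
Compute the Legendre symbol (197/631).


p = 631 is prime, so compute (197/631) with the reciprocity algorithm (Jacobi-symbol steps: pull out 2s via (2/n), flip via reciprocity, reduce):
  reciprocity: (197/631) -> +(631/197)
  reduce: (40/197)
  pull out 2: (2/197) = -1  (since 197 mod 8 = 5)
  pull out 2: (2/197) = -1  (since 197 mod 8 = 5)
  pull out 2: (2/197) = -1  (since 197 mod 8 = 5)
  reciprocity: (5/197) -> +(197/5)
  reduce: (2/5)
  pull out 2: (2/5) = -1  (since 5 mod 8 = 5)
  (1/5) = 1
Product of signs = 1
(197/631) = 1

1


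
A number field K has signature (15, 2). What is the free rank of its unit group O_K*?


By Dirichlet's unit theorem:
rank = r1 + r2 - 1
= 15 + 2 - 1
= 16

16


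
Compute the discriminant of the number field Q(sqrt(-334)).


For K = Q(sqrt(d)) with d squarefree: disc(K) = d if d = 1 mod 4, and disc(K) = 4d if d = 2 or 3 mod 4.
Here d = -334, and d mod 4 = 2.
d = 2 mod 4, not 1 (O_K = Z[sqrt(d)]), so disc(K) = 4d = 4 * (-334) = -1336

-1336


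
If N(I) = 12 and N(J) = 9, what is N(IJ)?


N(IJ) = N(I) * N(J)
= 12 * 9
= 108

108


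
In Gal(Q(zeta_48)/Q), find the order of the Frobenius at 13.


The Frobenius at p in Gal(Q(zeta_n)/Q) = (Z/nZ)* is the class of p, so its order is ord_48(13), the smallest k >= 1 with 13^k = 1 mod 48.
n = 48 = 2^4 * 3, phi(48) = 16; the order divides phi(n).
Divisors of 16: 1, 2, 4, 8, 16
Repeated squaring mod 48: 13^1 = 13, 13^2 = 25, 13^4 = 1, 13^8 = 1, 13^16 = 1
Test divisors in increasing order:
  k=1: 13^1 = 13 mod 48
  k=2: 13^2 = 25 mod 48
  k=4: 13^4 = 1 mod 48  <- first divisor giving 1
Order = 4

4


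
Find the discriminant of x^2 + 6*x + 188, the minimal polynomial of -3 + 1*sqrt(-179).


The element -3 + 1*sqrt(-179) has minimal polynomial:
x^2 + 6*x + 188
Discriminant = (6)^2 - 4*(188)
= 36 - 752
= -716

-716


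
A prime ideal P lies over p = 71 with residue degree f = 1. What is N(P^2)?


N(P^a) = p^(a*f)
= 71^(2*1)
= 71^2
= 5041

5041


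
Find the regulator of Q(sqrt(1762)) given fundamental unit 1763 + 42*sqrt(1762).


epsilon = 1763 + 42*sqrt(1762)
= 3525.9997
R = ln(3525.9997)
= 8.1679

8.1679


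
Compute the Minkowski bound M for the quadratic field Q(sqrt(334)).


d = 334, d mod 4 = 2, so disc(K) = 4d = 1336; |disc(K)| = 1336
Real quadratic field, so n = 2, s = r2 = 0, r1 = 2
M = (n!/n^n) * (4/pi)^s * sqrt(|disc(K)|) = (2!/2^2) * (4/pi)^0 * sqrt(1336)
= 0.5 * 1.000000 * 36.551334
= 18.2757

18.2757


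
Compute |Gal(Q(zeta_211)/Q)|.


|Gal(Q(zeta_211)/Q)| = phi(211)
= 210

210


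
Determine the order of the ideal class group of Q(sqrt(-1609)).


K = Q(sqrt(-1609)). d mod 4 = 3, so D = disc(K) = 4d = -6436
h(K) equals the number of primitive reduced positive-definite forms (a, b, c) = a*x^2 + b*x*y + c*y^2 with b^2 - 4ac = D,
where reduced means |b| <= a <= c, with b >= 0 whenever |b| = a or a = c, and primitive means gcd(a, b, c) = 1.
Reduced forces 3a^2 <= |D| = 6436, so 1 <= a <= 46; b must have the parity of D, and c = (b^2 - D)/(4a) must be an integer >= a.
Enumerate a = 1..46, b in [-a, a]:
  a=1: (1, 0, 1609)  [1]
  a=2: (2, 2, 805)  [1]
  a=3..4: none
  a=5: (5, -2, 322), (5, 2, 322)  [2]
  a=6: none
  a=7: (7, -2, 230), (7, 2, 230)  [2]
  a=8..9: none
  a=10: (10, -2, 161), (10, 2, 161)  [2]
  a=11..12: none
  a=13: (13, -8, 125), (13, 8, 125)  [2]
  a=14: (14, -2, 115), (14, 2, 115)  [2]
  a=15..18: none
  a=19: (19, -10, 86), (19, 10, 86)  [2]
  a=20..22: none
  a=23: (23, -2, 70), (23, 2, 70)  [2]
  a=24: none
  a=25: (25, -8, 65), (25, 8, 65)  [2]
  a=26: (26, -18, 65), (26, 18, 65)  [2]
  a=27..34: none
  a=35: (35, -12, 47), (35, -2, 46), (35, 2, 46), (35, 12, 47)  [4]
  a=36..37: none
  a=38: (38, -10, 43), (38, 10, 43)  [2]
  a=39..40: none
  a=41: (41, -40, 49), (41, 40, 49)  [2]
  a=42..46: none
Total reduced forms: 1 + 1 + 2 + 2 + 2 + 2 + 2 + 2 + 2 + 2 + 2 + 4 + 2 + 2 = 28
h = 28

28


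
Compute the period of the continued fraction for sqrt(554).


Run the CF algorithm for sqrt(554).
a_0 = floor(sqrt(554)) = 23; set m_0=0, q_0=1.
Recurrence: m' = q*a - m,  q' = (d - m'^2)/q,  a' = floor((a_0 + m')/q').
  step 1: m=23, q=25, a=1
  step 2: m=2, q=22, a=1
  step 3: m=20, q=7, a=6
  step 4: m=22, q=10, a=4
  step 5: m=18, q=23, a=1
  step 6: m=5, q=23, a=1
  step 7: m=18, q=10, a=4
  step 8: m=22, q=7, a=6
  step 9: m=20, q=22, a=1
  step 10: m=2, q=25, a=1
  step 11: m=23, q=1, a=46
a_11 = 2*a_0 = 46, so the period closes here.
sqrt(554) = [23; 1, 1, 6, 4, 1, 1, 4, 6, 1, 1, 46]
Period length = 11

11


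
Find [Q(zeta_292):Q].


The degree equals Euler's totient phi(292).
292 = 2^2 * 73
phi(292) = 144

144


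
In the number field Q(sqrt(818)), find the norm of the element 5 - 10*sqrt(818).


N(a + b*sqrt(d)) = a^2 - d*b^2
= (5)^2 - (818)*(-10)^2
= 25 - 81800
= -81775

-81775


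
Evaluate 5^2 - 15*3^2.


x^2 - d*y^2
= 5^2 - 15*3^2
= 25 - 135
= -110

-110


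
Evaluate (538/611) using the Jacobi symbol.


Compute (538/611) via quadratic reciprocity:
  pull out 2: (2/611) = -1  (since 611 mod 8 = 3)
  reciprocity: (269/611) -> +(611/269)
  reduce: (73/269)
  reciprocity: (73/269) -> +(269/73)
  reduce: (50/73)
  pull out 2: (2/73) = +1  (since 73 mod 8 = 1)
  reciprocity: (25/73) -> +(73/25)
  reduce: (23/25)
  reciprocity: (23/25) -> +(25/23)
  reduce: (2/23)
  pull out 2: (2/23) = +1  (since 23 mod 8 = 7)
  (1/23) = 1
Product of signs = -1

-1


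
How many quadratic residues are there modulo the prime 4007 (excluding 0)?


For prime p, the number of non-zero quadratic residues is (p-1)/2.
= (4007-1)/2
= 2003

2003


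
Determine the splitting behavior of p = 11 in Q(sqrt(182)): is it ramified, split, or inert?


K = Q(sqrt(182)). Since d mod 4 = 2, disc(K) = 728.
Check p | disc: 728 mod 11 = 2.
p does not divide disc. Compute Legendre symbol (d/p):
6^((11-1)/2) mod 11 = -1
(d/p) = -1, so p is inert: (p) stays prime with e=1, f=2, g=1.
Therefore p is inert.

inert


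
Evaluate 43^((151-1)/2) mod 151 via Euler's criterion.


p = 151 is prime and the exponent is (p-1)/2 = 75, so by Euler's criterion 43^75 = (43/151) = +1 or -1 mod 151.
Compute by square-and-multiply:
  75 = 64 + 8 + 2 + 1 (binary 1001011)
  Repeated squaring mod 151: 43^1 = 43, 43^2 = 37, 43^4 = 10, 43^8 = 100, 43^16 = 34, 43^32 = 99, 43^64 = 137
  43^75 = 43^64 * 43^8 * 43^2 * 43^1 = 137 * 100 * 37 * 43 mod 151
    137 * 100 = 13700 = 110 mod 151
    110 * 37 = 4070 = 144 mod 151
    144 * 43 = 6192 = 1 mod 151
  43^75 = 1 mod 151
Result 1: 43 is a quadratic residue mod 151.
43^75 mod 151 = 1

1


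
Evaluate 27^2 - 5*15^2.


x^2 - d*y^2
= 27^2 - 5*15^2
= 729 - 1125
= -396

-396


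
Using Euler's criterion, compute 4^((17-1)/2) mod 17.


p = 17 is prime and the exponent is (p-1)/2 = 8, so by Euler's criterion 4^8 = (4/17) = +1 or -1 mod 17.
Compute by square-and-multiply:
  8 = 8 (binary 1000)
  Repeated squaring mod 17: 4^1 = 4, 4^2 = 16, 4^4 = 1, 4^8 = 1
  4^8 = 1 mod 17
Result 1: 4 is a quadratic residue mod 17.
4^8 mod 17 = 1

1


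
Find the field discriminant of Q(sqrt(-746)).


For K = Q(sqrt(d)) with d squarefree: disc(K) = d if d = 1 mod 4, and disc(K) = 4d if d = 2 or 3 mod 4.
Here d = -746, and d mod 4 = 2.
d = 2 mod 4, not 1 (O_K = Z[sqrt(d)]), so disc(K) = 4d = 4 * (-746) = -2984

-2984


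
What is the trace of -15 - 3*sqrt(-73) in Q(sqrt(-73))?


Tr(a + b*sqrt(d)) = (a + b*sqrt(d)) + (a - b*sqrt(d)) = 2a
= 2 * (-15)
= -30

-30


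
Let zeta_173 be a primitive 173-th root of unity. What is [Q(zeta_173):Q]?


The degree equals Euler's totient phi(173).
173 = 173
phi(173) = 172

172


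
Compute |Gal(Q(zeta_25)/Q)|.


|Gal(Q(zeta_25)/Q)| = phi(25)
= 20

20


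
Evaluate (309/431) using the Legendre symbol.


p = 431 is prime, so compute (309/431) with the reciprocity algorithm (Jacobi-symbol steps: pull out 2s via (2/n), flip via reciprocity, reduce):
  reciprocity: (309/431) -> +(431/309)
  reduce: (122/309)
  pull out 2: (2/309) = -1  (since 309 mod 8 = 5)
  reciprocity: (61/309) -> +(309/61)
  reduce: (4/61)
  pull out 2: (2/61) = -1  (since 61 mod 8 = 5)
  pull out 2: (2/61) = -1  (since 61 mod 8 = 5)
  (1/61) = 1
Product of signs = -1
(309/431) = -1

-1


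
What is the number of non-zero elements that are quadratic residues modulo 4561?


For prime p, the number of non-zero quadratic residues is (p-1)/2.
= (4561-1)/2
= 2280

2280


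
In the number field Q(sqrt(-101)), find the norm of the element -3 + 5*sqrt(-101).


N(a + b*sqrt(d)) = a^2 - d*b^2
= (-3)^2 - (-101)*(5)^2
= 9 + 2525
= 2534

2534


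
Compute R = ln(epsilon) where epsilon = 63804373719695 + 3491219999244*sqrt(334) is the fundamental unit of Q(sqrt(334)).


epsilon = 63804373719695 + 3491219999244*sqrt(334)
= 1.2761e+14
R = ln(1.2761e+14)
= 32.4800

32.4800


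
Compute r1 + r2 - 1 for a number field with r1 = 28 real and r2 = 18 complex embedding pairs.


By Dirichlet's unit theorem:
rank = r1 + r2 - 1
= 28 + 18 - 1
= 45

45


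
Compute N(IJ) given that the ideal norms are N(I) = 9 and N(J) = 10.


N(IJ) = N(I) * N(J)
= 9 * 10
= 90

90


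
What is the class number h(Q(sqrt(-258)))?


K = Q(sqrt(-258)). d mod 4 = 2, so D = disc(K) = 4d = -1032
h(K) equals the number of primitive reduced positive-definite forms (a, b, c) = a*x^2 + b*x*y + c*y^2 with b^2 - 4ac = D,
where reduced means |b| <= a <= c, with b >= 0 whenever |b| = a or a = c, and primitive means gcd(a, b, c) = 1.
Reduced forces 3a^2 <= |D| = 1032, so 1 <= a <= 18; b must have the parity of D, and c = (b^2 - D)/(4a) must be an integer >= a.
Enumerate a = 1..18, b in [-a, a]:
  a=1: (1, 0, 258)  [1]
  a=2: (2, 0, 129)  [1]
  a=3: (3, 0, 86)  [1]
  a=4..5: none
  a=6: (6, 0, 43)  [1]
  a=7: (7, -2, 37), (7, 2, 37)  [2]
  a=8..13: none
  a=14: (14, -12, 21), (14, 12, 21)  [2]
  a=15..18: none
Total reduced forms: 1 + 1 + 1 + 1 + 2 + 2 = 8
h = 8

8


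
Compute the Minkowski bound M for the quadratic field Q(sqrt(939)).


d = 939, d mod 4 = 3, so disc(K) = 4d = 3756; |disc(K)| = 3756
Real quadratic field, so n = 2, s = r2 = 0, r1 = 2
M = (n!/n^n) * (4/pi)^s * sqrt(|disc(K)|) = (2!/2^2) * (4/pi)^0 * sqrt(3756)
= 0.5 * 1.000000 * 61.286214
= 30.6431

30.6431


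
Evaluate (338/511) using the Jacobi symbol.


Compute (338/511) via quadratic reciprocity:
  pull out 2: (2/511) = +1  (since 511 mod 8 = 7)
  reciprocity: (169/511) -> +(511/169)
  reduce: (4/169)
  pull out 2: (2/169) = +1  (since 169 mod 8 = 1)
  pull out 2: (2/169) = +1  (since 169 mod 8 = 1)
  (1/169) = 1
Product of signs = 1

1


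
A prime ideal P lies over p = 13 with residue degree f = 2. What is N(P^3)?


N(P^a) = p^(a*f)
= 13^(3*2)
= 13^6
= 4826809

4826809


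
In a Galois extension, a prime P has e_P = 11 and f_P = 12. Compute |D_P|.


|D_P| = e * f
= 11 * 12
= 132

132


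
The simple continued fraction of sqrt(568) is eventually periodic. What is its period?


Run the CF algorithm for sqrt(568).
a_0 = floor(sqrt(568)) = 23; set m_0=0, q_0=1.
Recurrence: m' = q*a - m,  q' = (d - m'^2)/q,  a' = floor((a_0 + m')/q').
  step 1: m=23, q=39, a=1
  step 2: m=16, q=8, a=4
  step 3: m=16, q=39, a=1
  step 4: m=23, q=1, a=46
a_4 = 2*a_0 = 46, so the period closes here.
sqrt(568) = [23; 1, 4, 1, 46]
Period length = 4

4


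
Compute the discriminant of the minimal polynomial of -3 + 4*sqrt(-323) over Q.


The element -3 + 4*sqrt(-323) has minimal polynomial:
x^2 + 6*x + 5177
Discriminant = (6)^2 - 4*(5177)
= 36 - 20708
= -20672

-20672


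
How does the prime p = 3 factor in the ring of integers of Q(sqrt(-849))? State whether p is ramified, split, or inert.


K = Q(sqrt(-849)). Since d mod 4 = 3, disc(K) = -3396.
Check p | disc: -3396 mod 3 = 0.
p divides disc, so p ramifies: (p) = P^2 with e=2, f=1, g=1.
Therefore p is ramified.

ramified


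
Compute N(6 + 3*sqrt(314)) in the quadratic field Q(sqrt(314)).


N(a + b*sqrt(d)) = a^2 - d*b^2
= (6)^2 - (314)*(3)^2
= 36 - 2826
= -2790

-2790


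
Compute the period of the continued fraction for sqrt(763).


Run the CF algorithm for sqrt(763).
a_0 = floor(sqrt(763)) = 27; set m_0=0, q_0=1.
Recurrence: m' = q*a - m,  q' = (d - m'^2)/q,  a' = floor((a_0 + m')/q').
  step 1: m=27, q=34, a=1
  step 2: m=7, q=21, a=1
  step 3: m=14, q=27, a=1
  step 4: m=13, q=22, a=1
  step 5: m=9, q=31, a=1
  step 6: m=22, q=9, a=5
  step 7: m=23, q=26, a=1
  step 8: m=3, q=29, a=1
  step 9: m=26, q=3, a=17
  step 10: m=25, q=46, a=1
  step 11: m=21, q=7, a=6
  step 12: m=21, q=46, a=1
  step 13: m=25, q=3, a=17
  step 14: m=26, q=29, a=1
  step 15: m=3, q=26, a=1
  step 16: m=23, q=9, a=5
  step 17: m=22, q=31, a=1
  step 18: m=9, q=22, a=1
  step 19: m=13, q=27, a=1
  step 20: m=14, q=21, a=1
  step 21: m=7, q=34, a=1
  step 22: m=27, q=1, a=54
a_22 = 2*a_0 = 54, so the period closes here.
sqrt(763) = [27; 1, 1, 1, 1, 1, 5, 1, 1, 17, 1, 6, 1, 17, 1, 1, 5, 1, 1, 1, 1, 1, 54]
Period length = 22

22


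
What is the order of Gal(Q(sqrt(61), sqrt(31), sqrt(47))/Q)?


The 3 square roots of distinct primes are multiplicatively independent over Q,
so [K:Q] = 2^3 and Gal(K/Q) is isomorphic to (Z/2Z)^3.
|Gal| = 2^3 = 8

8


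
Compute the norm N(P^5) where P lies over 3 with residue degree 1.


N(P^a) = p^(a*f)
= 3^(5*1)
= 3^5
= 243

243


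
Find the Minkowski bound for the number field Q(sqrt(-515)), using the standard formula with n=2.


d = -515, d mod 4 = 1, so disc(K) = d = -515; |disc(K)| = 515
Imaginary quadratic field, so n = 2, s = r2 = 1, r1 = 0
M = (n!/n^n) * (4/pi)^s * sqrt(|disc(K)|) = (2!/2^2) * (4/pi)^1 * sqrt(515)
= 0.5 * 1.273240 * 22.693611
= 14.4472

14.4472


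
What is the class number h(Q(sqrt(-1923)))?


K = Q(sqrt(-1923)). d mod 4 = 1, so D = disc(K) = d = -1923
h(K) equals the number of primitive reduced positive-definite forms (a, b, c) = a*x^2 + b*x*y + c*y^2 with b^2 - 4ac = D,
where reduced means |b| <= a <= c, with b >= 0 whenever |b| = a or a = c, and primitive means gcd(a, b, c) = 1.
Reduced forces 3a^2 <= |D| = 1923, so 1 <= a <= 25; b must have the parity of D, and c = (b^2 - D)/(4a) must be an integer >= a.
Enumerate a = 1..25, b in [-a, a]:
  a=1: (1, 1, 481)  [1]
  a=2: none
  a=3: (3, 3, 161)  [1]
  a=4..6: none
  a=7: (7, -3, 69), (7, 3, 69)  [2]
  a=8..12: none
  a=13: (13, -1, 37), (13, 1, 37)  [2]
  a=14..16: none
  a=17: (17, -7, 29), (17, 7, 29)  [2]
  a=18..20: none
  a=21: (21, -3, 23), (21, 3, 23)  [2]
  a=22..25: none
Total reduced forms: 1 + 1 + 2 + 2 + 2 + 2 = 10
h = 10

10


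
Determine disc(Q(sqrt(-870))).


For K = Q(sqrt(d)) with d squarefree: disc(K) = d if d = 1 mod 4, and disc(K) = 4d if d = 2 or 3 mod 4.
Here d = -870, and d mod 4 = 2.
d = 2 mod 4, not 1 (O_K = Z[sqrt(d)]), so disc(K) = 4d = 4 * (-870) = -3480

-3480


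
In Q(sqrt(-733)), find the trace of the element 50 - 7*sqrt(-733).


Tr(a + b*sqrt(d)) = (a + b*sqrt(d)) + (a - b*sqrt(d)) = 2a
= 2 * (50)
= 100

100


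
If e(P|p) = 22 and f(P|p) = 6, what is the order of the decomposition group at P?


|D_P| = e * f
= 22 * 6
= 132

132


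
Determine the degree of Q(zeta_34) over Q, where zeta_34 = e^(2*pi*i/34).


The degree equals Euler's totient phi(34).
34 = 2 * 17
phi(34) = 16

16


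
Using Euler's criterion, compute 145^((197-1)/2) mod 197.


p = 197 is prime and the exponent is (p-1)/2 = 98, so by Euler's criterion 145^98 = (145/197) = +1 or -1 mod 197.
Compute by square-and-multiply:
  98 = 64 + 32 + 2 (binary 1100010)
  Repeated squaring mod 197: 145^1 = 145, 145^2 = 143, 145^4 = 158, 145^8 = 142, 145^16 = 70, 145^32 = 172, 145^64 = 34
  145^98 = 145^64 * 145^32 * 145^2 = 34 * 172 * 143 mod 197
    34 * 172 = 5848 = 135 mod 197
    135 * 143 = 19305 = 196 mod 197
  145^98 = 196 mod 197
Result 196 = p - 1 = -1 mod 197: 145 is a quadratic non-residue mod 197. As a residue in [0, p-1] the value is 196.
145^98 mod 197 = 196

196


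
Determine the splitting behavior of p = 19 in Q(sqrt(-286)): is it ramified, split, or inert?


K = Q(sqrt(-286)). Since d mod 4 = 2, disc(K) = -1144.
Check p | disc: -1144 mod 19 = 15.
p does not divide disc. Compute Legendre symbol (d/p):
18^((19-1)/2) mod 19 = -1
(d/p) = -1, so p is inert: (p) stays prime with e=1, f=2, g=1.
Therefore p is inert.

inert


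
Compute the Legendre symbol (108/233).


p = 233 is prime, so compute (108/233) with the reciprocity algorithm (Jacobi-symbol steps: pull out 2s via (2/n), flip via reciprocity, reduce):
  pull out 2: (2/233) = +1  (since 233 mod 8 = 1)
  pull out 2: (2/233) = +1  (since 233 mod 8 = 1)
  reciprocity: (27/233) -> +(233/27)
  reduce: (17/27)
  reciprocity: (17/27) -> +(27/17)
  reduce: (10/17)
  pull out 2: (2/17) = +1  (since 17 mod 8 = 1)
  reciprocity: (5/17) -> +(17/5)
  reduce: (2/5)
  pull out 2: (2/5) = -1  (since 5 mod 8 = 5)
  (1/5) = 1
Product of signs = -1
(108/233) = -1

-1


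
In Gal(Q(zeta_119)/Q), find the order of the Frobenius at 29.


The Frobenius at p in Gal(Q(zeta_n)/Q) = (Z/nZ)* is the class of p, so its order is ord_119(29), the smallest k >= 1 with 29^k = 1 mod 119.
n = 119 = 7 * 17, phi(119) = 96; the order divides phi(n).
Divisors of 96: 1, 2, 3, 4, 6, 8, 12, 16, 24, 32, 48, 96
Repeated squaring mod 119: 29^1 = 29, 29^2 = 8, 29^4 = 64, 29^8 = 50, 29^16 = 1, 29^32 = 1, 29^64 = 1
Test divisors in increasing order:
  k=1: 29^1 = 29 mod 119
  k=2: 29^2 = 8 mod 119
  k=3: 29^3 = 8 * 29 = 113 mod 119
  k=4: 29^4 = 64 mod 119
  k=6: 29^6 = 64 * 8 = 36 mod 119
  k=8: 29^8 = 50 mod 119
  k=12: 29^12 = 50 * 64 = 106 mod 119
  k=16: 29^16 = 1 mod 119  <- first divisor giving 1
Order = 16

16


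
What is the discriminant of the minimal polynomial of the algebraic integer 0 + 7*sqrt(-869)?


The element 0 + 7*sqrt(-869) has minimal polynomial:
x^2 + 0*x + 42581
Discriminant = (0)^2 - 4*(42581)
= 0 - 170324
= -170324

-170324


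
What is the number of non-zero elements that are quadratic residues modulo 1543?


For prime p, the number of non-zero quadratic residues is (p-1)/2.
= (1543-1)/2
= 771

771


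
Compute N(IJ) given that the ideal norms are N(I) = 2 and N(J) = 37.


N(IJ) = N(I) * N(J)
= 2 * 37
= 74

74


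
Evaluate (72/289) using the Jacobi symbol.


Compute (72/289) via quadratic reciprocity:
  pull out 2: (2/289) = +1  (since 289 mod 8 = 1)
  pull out 2: (2/289) = +1  (since 289 mod 8 = 1)
  pull out 2: (2/289) = +1  (since 289 mod 8 = 1)
  reciprocity: (9/289) -> +(289/9)
  reduce: (1/9)
  (1/9) = 1
Product of signs = 1

1


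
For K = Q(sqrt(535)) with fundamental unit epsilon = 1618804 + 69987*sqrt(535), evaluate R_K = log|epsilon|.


epsilon = 1618804 + 69987*sqrt(535)
= 3.2376e+06
R = ln(3.2376e+06)
= 14.9903

14.9903


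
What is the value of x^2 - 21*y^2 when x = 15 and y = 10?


x^2 - d*y^2
= 15^2 - 21*10^2
= 225 - 2100
= -1875

-1875


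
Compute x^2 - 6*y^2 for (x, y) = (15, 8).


x^2 - d*y^2
= 15^2 - 6*8^2
= 225 - 384
= -159

-159


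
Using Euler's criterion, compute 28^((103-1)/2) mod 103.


p = 103 is prime and the exponent is (p-1)/2 = 51, so by Euler's criterion 28^51 = (28/103) = +1 or -1 mod 103.
Compute by square-and-multiply:
  51 = 32 + 16 + 2 + 1 (binary 110011)
  Repeated squaring mod 103: 28^1 = 28, 28^2 = 63, 28^4 = 55, 28^8 = 38, 28^16 = 2, 28^32 = 4
  28^51 = 28^32 * 28^16 * 28^2 * 28^1 = 4 * 2 * 63 * 28 mod 103
    4 * 2 = 8 = 8 mod 103
    8 * 63 = 504 = 92 mod 103
    92 * 28 = 2576 = 1 mod 103
  28^51 = 1 mod 103
Result 1: 28 is a quadratic residue mod 103.
28^51 mod 103 = 1

1


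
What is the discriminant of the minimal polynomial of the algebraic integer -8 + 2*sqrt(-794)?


The element -8 + 2*sqrt(-794) has minimal polynomial:
x^2 + 16*x + 3240
Discriminant = (16)^2 - 4*(3240)
= 256 - 12960
= -12704

-12704


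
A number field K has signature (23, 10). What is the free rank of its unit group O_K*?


By Dirichlet's unit theorem:
rank = r1 + r2 - 1
= 23 + 10 - 1
= 32

32


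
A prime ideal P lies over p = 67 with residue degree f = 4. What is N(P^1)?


N(P^a) = p^(a*f)
= 67^(1*4)
= 67^4
= 20151121

20151121


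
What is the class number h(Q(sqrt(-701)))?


K = Q(sqrt(-701)). d mod 4 = 3, so D = disc(K) = 4d = -2804
h(K) equals the number of primitive reduced positive-definite forms (a, b, c) = a*x^2 + b*x*y + c*y^2 with b^2 - 4ac = D,
where reduced means |b| <= a <= c, with b >= 0 whenever |b| = a or a = c, and primitive means gcd(a, b, c) = 1.
Reduced forces 3a^2 <= |D| = 2804, so 1 <= a <= 30; b must have the parity of D, and c = (b^2 - D)/(4a) must be an integer >= a.
Enumerate a = 1..30, b in [-a, a]:
  a=1: (1, 0, 701)  [1]
  a=2: (2, 2, 351)  [1]
  a=3: (3, -2, 234), (3, 2, 234)  [2]
  a=4: none
  a=5: (5, -4, 141), (5, 4, 141)  [2]
  a=6: (6, -2, 117), (6, 2, 117)  [2]
  a=7..8: none
  a=9: (9, -2, 78), (9, 2, 78)  [2]
  a=10: (10, -6, 71), (10, 6, 71)  [2]
  a=11: (11, -10, 66), (11, 10, 66)  [2]
  a=12: none
  a=13: (13, -2, 54), (13, 2, 54)  [2]
  a=14: none
  a=15: (15, -14, 50), (15, -4, 47), (15, 4, 47), (15, 14, 50)  [4]
  a=16: none
  a=17: (17, -16, 45), (17, 16, 45)  [2]
  a=18: (18, -2, 39), (18, 2, 39)  [2]
  a=19..21: none
  a=22: (22, -10, 33), (22, 10, 33)  [2]
  a=23: (23, -18, 34), (23, 18, 34)  [2]
  a=24: none
  a=25: (25, -14, 30), (25, 14, 30)  [2]
  a=26: (26, -2, 27), (26, 2, 27)  [2]
  a=27..28: none
  a=29: (29, -26, 30), (29, 26, 30)  [2]
  a=30: none
Total reduced forms: 1 + 1 + 2 + 2 + 2 + 2 + 2 + 2 + 2 + 4 + 2 + 2 + 2 + 2 + 2 + 2 + 2 = 34
h = 34

34


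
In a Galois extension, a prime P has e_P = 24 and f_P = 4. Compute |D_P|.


|D_P| = e * f
= 24 * 4
= 96

96


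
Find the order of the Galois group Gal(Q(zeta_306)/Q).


|Gal(Q(zeta_306)/Q)| = phi(306)
= 96

96


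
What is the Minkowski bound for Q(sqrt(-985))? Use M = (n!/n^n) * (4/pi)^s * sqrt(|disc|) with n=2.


d = -985, d mod 4 = 3, so disc(K) = 4d = -3940; |disc(K)| = 3940
Imaginary quadratic field, so n = 2, s = r2 = 1, r1 = 0
M = (n!/n^n) * (4/pi)^s * sqrt(|disc(K)|) = (2!/2^2) * (4/pi)^1 * sqrt(3940)
= 0.5 * 1.273240 * 62.769419
= 39.9603

39.9603


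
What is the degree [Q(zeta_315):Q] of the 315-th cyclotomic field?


The degree equals Euler's totient phi(315).
315 = 3^2 * 5 * 7
phi(315) = 144

144


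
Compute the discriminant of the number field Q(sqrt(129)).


For K = Q(sqrt(d)) with d squarefree: disc(K) = d if d = 1 mod 4, and disc(K) = 4d if d = 2 or 3 mod 4.
Here d = 129, and d mod 4 = 1.
d = 1 mod 4 (O_K = Z[(1+sqrt(d))/2]), so disc(K) = d = 129

129


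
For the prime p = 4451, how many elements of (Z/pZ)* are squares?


For prime p, the number of non-zero quadratic residues is (p-1)/2.
= (4451-1)/2
= 2225

2225


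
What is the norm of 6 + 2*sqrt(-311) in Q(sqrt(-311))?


N(a + b*sqrt(d)) = a^2 - d*b^2
= (6)^2 - (-311)*(2)^2
= 36 + 1244
= 1280

1280


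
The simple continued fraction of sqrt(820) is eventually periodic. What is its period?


Run the CF algorithm for sqrt(820).
a_0 = floor(sqrt(820)) = 28; set m_0=0, q_0=1.
Recurrence: m' = q*a - m,  q' = (d - m'^2)/q,  a' = floor((a_0 + m')/q').
  step 1: m=28, q=36, a=1
  step 2: m=8, q=21, a=1
  step 3: m=13, q=31, a=1
  step 4: m=18, q=16, a=2
  step 5: m=14, q=39, a=1
  step 6: m=25, q=5, a=10
  step 7: m=25, q=39, a=1
  step 8: m=14, q=16, a=2
  step 9: m=18, q=31, a=1
  step 10: m=13, q=21, a=1
  step 11: m=8, q=36, a=1
  step 12: m=28, q=1, a=56
a_12 = 2*a_0 = 56, so the period closes here.
sqrt(820) = [28; 1, 1, 1, 2, 1, 10, 1, 2, 1, 1, 1, 56]
Period length = 12

12


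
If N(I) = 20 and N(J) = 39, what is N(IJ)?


N(IJ) = N(I) * N(J)
= 20 * 39
= 780

780


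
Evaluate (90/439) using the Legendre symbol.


p = 439 is prime, so compute (90/439) with the reciprocity algorithm (Jacobi-symbol steps: pull out 2s via (2/n), flip via reciprocity, reduce):
  pull out 2: (2/439) = +1  (since 439 mod 8 = 7)
  reciprocity: (45/439) -> +(439/45)
  reduce: (34/45)
  pull out 2: (2/45) = -1  (since 45 mod 8 = 5)
  reciprocity: (17/45) -> +(45/17)
  reduce: (11/17)
  reciprocity: (11/17) -> +(17/11)
  reduce: (6/11)
  pull out 2: (2/11) = -1  (since 11 mod 8 = 3)
  reciprocity: (3/11) -> -(11/3)
  reduce: (2/3)
  pull out 2: (2/3) = -1  (since 3 mod 8 = 3)
  (1/3) = 1
Product of signs = 1
(90/439) = 1

1


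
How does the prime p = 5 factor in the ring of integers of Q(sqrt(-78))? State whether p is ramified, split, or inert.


K = Q(sqrt(-78)). Since d mod 4 = 2, disc(K) = -312.
Check p | disc: -312 mod 5 = 3.
p does not divide disc. Compute Legendre symbol (d/p):
2^((5-1)/2) mod 5 = -1
(d/p) = -1, so p is inert: (p) stays prime with e=1, f=2, g=1.
Therefore p is inert.

inert


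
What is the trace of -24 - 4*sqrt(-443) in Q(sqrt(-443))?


Tr(a + b*sqrt(d)) = (a + b*sqrt(d)) + (a - b*sqrt(d)) = 2a
= 2 * (-24)
= -48

-48


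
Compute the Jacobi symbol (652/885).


Compute (652/885) via quadratic reciprocity:
  pull out 2: (2/885) = -1  (since 885 mod 8 = 5)
  pull out 2: (2/885) = -1  (since 885 mod 8 = 5)
  reciprocity: (163/885) -> +(885/163)
  reduce: (70/163)
  pull out 2: (2/163) = -1  (since 163 mod 8 = 3)
  reciprocity: (35/163) -> -(163/35)
  reduce: (23/35)
  reciprocity: (23/35) -> -(35/23)
  reduce: (12/23)
  pull out 2: (2/23) = +1  (since 23 mod 8 = 7)
  pull out 2: (2/23) = +1  (since 23 mod 8 = 7)
  reciprocity: (3/23) -> -(23/3)
  reduce: (2/3)
  pull out 2: (2/3) = -1  (since 3 mod 8 = 3)
  (1/3) = 1
Product of signs = -1

-1


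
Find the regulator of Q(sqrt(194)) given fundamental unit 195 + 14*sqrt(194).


epsilon = 195 + 14*sqrt(194)
= 389.9974
R = ln(389.9974)
= 5.9661

5.9661


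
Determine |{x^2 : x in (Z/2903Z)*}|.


For prime p, the number of non-zero quadratic residues is (p-1)/2.
= (2903-1)/2
= 1451

1451


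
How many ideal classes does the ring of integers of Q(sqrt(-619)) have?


K = Q(sqrt(-619)). d mod 4 = 1, so D = disc(K) = d = -619
h(K) equals the number of primitive reduced positive-definite forms (a, b, c) = a*x^2 + b*x*y + c*y^2 with b^2 - 4ac = D,
where reduced means |b| <= a <= c, with b >= 0 whenever |b| = a or a = c, and primitive means gcd(a, b, c) = 1.
Reduced forces 3a^2 <= |D| = 619, so 1 <= a <= 14; b must have the parity of D, and c = (b^2 - D)/(4a) must be an integer >= a.
Enumerate a = 1..14, b in [-a, a]:
  a=1: (1, 1, 155)  [1]
  a=2..4: none
  a=5: (5, -1, 31), (5, 1, 31)  [2]
  a=6: none
  a=7: (7, -5, 23), (7, 5, 23)  [2]
  a=8..14: none
Total reduced forms: 1 + 2 + 2 = 5
h = 5

5


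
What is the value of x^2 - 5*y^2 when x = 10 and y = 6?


x^2 - d*y^2
= 10^2 - 5*6^2
= 100 - 180
= -80

-80


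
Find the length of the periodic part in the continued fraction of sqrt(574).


Run the CF algorithm for sqrt(574).
a_0 = floor(sqrt(574)) = 23; set m_0=0, q_0=1.
Recurrence: m' = q*a - m,  q' = (d - m'^2)/q,  a' = floor((a_0 + m')/q').
  step 1: m=23, q=45, a=1
  step 2: m=22, q=2, a=22
  step 3: m=22, q=45, a=1
  step 4: m=23, q=1, a=46
a_4 = 2*a_0 = 46, so the period closes here.
sqrt(574) = [23; 1, 22, 1, 46]
Period length = 4

4


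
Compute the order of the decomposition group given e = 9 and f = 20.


|D_P| = e * f
= 9 * 20
= 180

180


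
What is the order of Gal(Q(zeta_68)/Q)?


|Gal(Q(zeta_68)/Q)| = phi(68)
= 32

32


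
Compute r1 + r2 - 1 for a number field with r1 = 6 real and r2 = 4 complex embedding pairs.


By Dirichlet's unit theorem:
rank = r1 + r2 - 1
= 6 + 4 - 1
= 9

9


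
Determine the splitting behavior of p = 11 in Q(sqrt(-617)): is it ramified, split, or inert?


K = Q(sqrt(-617)). Since d mod 4 = 3, disc(K) = -2468.
Check p | disc: -2468 mod 11 = 7.
p does not divide disc. Compute Legendre symbol (d/p):
10^((11-1)/2) mod 11 = -1
(d/p) = -1, so p is inert: (p) stays prime with e=1, f=2, g=1.
Therefore p is inert.

inert


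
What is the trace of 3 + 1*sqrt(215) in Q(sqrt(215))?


Tr(a + b*sqrt(d)) = (a + b*sqrt(d)) + (a - b*sqrt(d)) = 2a
= 2 * (3)
= 6

6


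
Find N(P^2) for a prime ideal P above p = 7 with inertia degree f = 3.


N(P^a) = p^(a*f)
= 7^(2*3)
= 7^6
= 117649

117649


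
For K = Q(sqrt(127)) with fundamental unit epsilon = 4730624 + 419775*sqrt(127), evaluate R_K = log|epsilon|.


epsilon = 4730624 + 419775*sqrt(127)
= 9.4612e+06
R = ln(9.4612e+06)
= 16.0627

16.0627


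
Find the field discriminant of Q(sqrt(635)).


For K = Q(sqrt(d)) with d squarefree: disc(K) = d if d = 1 mod 4, and disc(K) = 4d if d = 2 or 3 mod 4.
Here d = 635, and d mod 4 = 3.
d = 3 mod 4, not 1 (O_K = Z[sqrt(d)]), so disc(K) = 4d = 4 * (635) = 2540

2540


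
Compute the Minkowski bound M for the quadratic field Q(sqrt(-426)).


d = -426, d mod 4 = 2, so disc(K) = 4d = -1704; |disc(K)| = 1704
Imaginary quadratic field, so n = 2, s = r2 = 1, r1 = 0
M = (n!/n^n) * (4/pi)^s * sqrt(|disc(K)|) = (2!/2^2) * (4/pi)^1 * sqrt(1704)
= 0.5 * 1.273240 * 41.279535
= 26.2794

26.2794


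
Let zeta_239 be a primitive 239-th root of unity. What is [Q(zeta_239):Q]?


The degree equals Euler's totient phi(239).
239 = 239
phi(239) = 238

238


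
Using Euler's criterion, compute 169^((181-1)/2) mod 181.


p = 181 is prime and the exponent is (p-1)/2 = 90, so by Euler's criterion 169^90 = (169/181) = +1 or -1 mod 181.
Compute by square-and-multiply:
  90 = 64 + 16 + 8 + 2 (binary 1011010)
  Repeated squaring mod 181: 169^1 = 169, 169^2 = 144, 169^4 = 102, 169^8 = 87, 169^16 = 148, 169^32 = 3, 169^64 = 9
  169^90 = 169^64 * 169^16 * 169^8 * 169^2 = 9 * 148 * 87 * 144 mod 181
    9 * 148 = 1332 = 65 mod 181
    65 * 87 = 5655 = 44 mod 181
    44 * 144 = 6336 = 1 mod 181
  169^90 = 1 mod 181
Result 1: 169 is a quadratic residue mod 181.
169^90 mod 181 = 1

1


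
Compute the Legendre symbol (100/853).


p = 853 is prime, so compute (100/853) with the reciprocity algorithm (Jacobi-symbol steps: pull out 2s via (2/n), flip via reciprocity, reduce):
  pull out 2: (2/853) = -1  (since 853 mod 8 = 5)
  pull out 2: (2/853) = -1  (since 853 mod 8 = 5)
  reciprocity: (25/853) -> +(853/25)
  reduce: (3/25)
  reciprocity: (3/25) -> +(25/3)
  reduce: (1/3)
  (1/3) = 1
Product of signs = 1
(100/853) = 1

1


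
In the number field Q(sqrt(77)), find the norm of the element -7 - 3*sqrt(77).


N(a + b*sqrt(d)) = a^2 - d*b^2
= (-7)^2 - (77)*(-3)^2
= 49 - 693
= -644

-644


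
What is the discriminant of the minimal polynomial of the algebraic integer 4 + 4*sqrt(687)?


The element 4 + 4*sqrt(687) has minimal polynomial:
x^2 - 8*x - 10976
Discriminant = (-8)^2 - 4*(-10976)
= 64 + 43904
= 43968

43968


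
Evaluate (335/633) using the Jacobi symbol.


Compute (335/633) via quadratic reciprocity:
  reciprocity: (335/633) -> +(633/335)
  reduce: (298/335)
  pull out 2: (2/335) = +1  (since 335 mod 8 = 7)
  reciprocity: (149/335) -> +(335/149)
  reduce: (37/149)
  reciprocity: (37/149) -> +(149/37)
  reduce: (1/37)
  (1/37) = 1
Product of signs = 1

1


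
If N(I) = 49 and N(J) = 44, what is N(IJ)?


N(IJ) = N(I) * N(J)
= 49 * 44
= 2156

2156


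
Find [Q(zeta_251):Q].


The degree equals Euler's totient phi(251).
251 = 251
phi(251) = 250

250


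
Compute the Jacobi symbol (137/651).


Compute (137/651) via quadratic reciprocity:
  reciprocity: (137/651) -> +(651/137)
  reduce: (103/137)
  reciprocity: (103/137) -> +(137/103)
  reduce: (34/103)
  pull out 2: (2/103) = +1  (since 103 mod 8 = 7)
  reciprocity: (17/103) -> +(103/17)
  reduce: (1/17)
  (1/17) = 1
Product of signs = 1

1


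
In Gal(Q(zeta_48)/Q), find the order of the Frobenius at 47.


The Frobenius at p in Gal(Q(zeta_n)/Q) = (Z/nZ)* is the class of p, so its order is ord_48(47), the smallest k >= 1 with 47^k = 1 mod 48.
n = 48 = 2^4 * 3, phi(48) = 16; the order divides phi(n).
Divisors of 16: 1, 2, 4, 8, 16
Repeated squaring mod 48: 47^1 = 47, 47^2 = 1, 47^4 = 1, 47^8 = 1, 47^16 = 1
Test divisors in increasing order:
  k=1: 47^1 = 47 mod 48
  k=2: 47^2 = 1 mod 48  <- first divisor giving 1
Order = 2

2


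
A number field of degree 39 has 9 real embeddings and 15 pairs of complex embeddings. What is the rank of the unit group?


By Dirichlet's unit theorem:
rank = r1 + r2 - 1
= 9 + 15 - 1
= 23

23


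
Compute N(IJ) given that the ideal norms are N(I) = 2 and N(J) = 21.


N(IJ) = N(I) * N(J)
= 2 * 21
= 42

42


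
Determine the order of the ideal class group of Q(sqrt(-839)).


K = Q(sqrt(-839)). d mod 4 = 1, so D = disc(K) = d = -839
h(K) equals the number of primitive reduced positive-definite forms (a, b, c) = a*x^2 + b*x*y + c*y^2 with b^2 - 4ac = D,
where reduced means |b| <= a <= c, with b >= 0 whenever |b| = a or a = c, and primitive means gcd(a, b, c) = 1.
Reduced forces 3a^2 <= |D| = 839, so 1 <= a <= 16; b must have the parity of D, and c = (b^2 - D)/(4a) must be an integer >= a.
Enumerate a = 1..16, b in [-a, a]:
  a=1: (1, 1, 210)  [1]
  a=2: (2, -1, 105), (2, 1, 105)  [2]
  a=3: (3, -1, 70), (3, 1, 70)  [2]
  a=4: (4, -3, 53), (4, 3, 53)  [2]
  a=5: (5, -1, 42), (5, 1, 42)  [2]
  a=6: (6, -5, 36), (6, -1, 35), (6, 1, 35), (6, 5, 36)  [4]
  a=7: (7, -1, 30), (7, 1, 30)  [2]
  a=8: (8, -5, 27), (8, 5, 27)  [2]
  a=9: (9, -5, 24), (9, 5, 24)  [2]
  a=10: (10, -9, 23), (10, -1, 21), (10, 1, 21), (10, 9, 23)  [4]
  a=11: none
  a=12: (12, -11, 20), (12, -5, 18), (12, 5, 18), (12, 11, 20)  [4]
  a=13: none
  a=14: (14, -13, 18), (14, -1, 15), (14, 1, 15), (14, 13, 18)  [4]
  a=15: (15, -11, 16), (15, 11, 16)  [2]
  a=16: none
Total reduced forms: 1 + 2 + 2 + 2 + 2 + 4 + 2 + 2 + 2 + 4 + 4 + 4 + 2 = 33
h = 33

33


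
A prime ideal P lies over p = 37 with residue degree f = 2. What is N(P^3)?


N(P^a) = p^(a*f)
= 37^(3*2)
= 37^6
= 2565726409

2565726409


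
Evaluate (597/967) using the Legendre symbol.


p = 967 is prime, so compute (597/967) with the reciprocity algorithm (Jacobi-symbol steps: pull out 2s via (2/n), flip via reciprocity, reduce):
  reciprocity: (597/967) -> +(967/597)
  reduce: (370/597)
  pull out 2: (2/597) = -1  (since 597 mod 8 = 5)
  reciprocity: (185/597) -> +(597/185)
  reduce: (42/185)
  pull out 2: (2/185) = +1  (since 185 mod 8 = 1)
  reciprocity: (21/185) -> +(185/21)
  reduce: (17/21)
  reciprocity: (17/21) -> +(21/17)
  reduce: (4/17)
  pull out 2: (2/17) = +1  (since 17 mod 8 = 1)
  pull out 2: (2/17) = +1  (since 17 mod 8 = 1)
  (1/17) = 1
Product of signs = -1
(597/967) = -1

-1


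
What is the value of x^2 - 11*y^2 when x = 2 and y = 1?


x^2 - d*y^2
= 2^2 - 11*1^2
= 4 - 11
= -7

-7


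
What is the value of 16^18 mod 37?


p = 37 is prime and the exponent is (p-1)/2 = 18, so by Euler's criterion 16^18 = (16/37) = +1 or -1 mod 37.
Compute by square-and-multiply:
  18 = 16 + 2 (binary 10010)
  Repeated squaring mod 37: 16^1 = 16, 16^2 = 34, 16^4 = 9, 16^8 = 7, 16^16 = 12
  16^18 = 16^16 * 16^2 = 12 * 34 mod 37
    12 * 34 = 408 = 1 mod 37
  16^18 = 1 mod 37
Result 1: 16 is a quadratic residue mod 37.
16^18 mod 37 = 1

1


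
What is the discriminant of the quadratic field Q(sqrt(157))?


For K = Q(sqrt(d)) with d squarefree: disc(K) = d if d = 1 mod 4, and disc(K) = 4d if d = 2 or 3 mod 4.
Here d = 157, and d mod 4 = 1.
d = 1 mod 4 (O_K = Z[(1+sqrt(d))/2]), so disc(K) = d = 157

157


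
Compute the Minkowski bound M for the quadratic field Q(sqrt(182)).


d = 182, d mod 4 = 2, so disc(K) = 4d = 728; |disc(K)| = 728
Real quadratic field, so n = 2, s = r2 = 0, r1 = 2
M = (n!/n^n) * (4/pi)^s * sqrt(|disc(K)|) = (2!/2^2) * (4/pi)^0 * sqrt(728)
= 0.5 * 1.000000 * 26.981475
= 13.4907

13.4907


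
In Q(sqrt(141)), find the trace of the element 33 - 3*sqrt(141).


Tr(a + b*sqrt(d)) = (a + b*sqrt(d)) + (a - b*sqrt(d)) = 2a
= 2 * (33)
= 66

66


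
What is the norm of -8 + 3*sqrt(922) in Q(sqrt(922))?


N(a + b*sqrt(d)) = a^2 - d*b^2
= (-8)^2 - (922)*(3)^2
= 64 - 8298
= -8234

-8234


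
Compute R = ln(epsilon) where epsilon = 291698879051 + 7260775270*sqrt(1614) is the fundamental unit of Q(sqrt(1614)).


epsilon = 291698879051 + 7260775270*sqrt(1614)
= 5.8340e+11
R = ln(5.8340e+11)
= 27.0921

27.0921


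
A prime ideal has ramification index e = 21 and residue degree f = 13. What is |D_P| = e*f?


|D_P| = e * f
= 21 * 13
= 273

273


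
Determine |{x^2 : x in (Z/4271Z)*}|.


For prime p, the number of non-zero quadratic residues is (p-1)/2.
= (4271-1)/2
= 2135

2135


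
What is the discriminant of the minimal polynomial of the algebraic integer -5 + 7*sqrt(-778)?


The element -5 + 7*sqrt(-778) has minimal polynomial:
x^2 + 10*x + 38147
Discriminant = (10)^2 - 4*(38147)
= 100 - 152588
= -152488

-152488


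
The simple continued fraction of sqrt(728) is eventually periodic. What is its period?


Run the CF algorithm for sqrt(728).
a_0 = floor(sqrt(728)) = 26; set m_0=0, q_0=1.
Recurrence: m' = q*a - m,  q' = (d - m'^2)/q,  a' = floor((a_0 + m')/q').
  step 1: m=26, q=52, a=1
  step 2: m=26, q=1, a=52
a_2 = 2*a_0 = 52, so the period closes here.
sqrt(728) = [26; 1, 52]
Period length = 2

2


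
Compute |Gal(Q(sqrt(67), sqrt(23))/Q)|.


The 2 square roots of distinct primes are multiplicatively independent over Q,
so [K:Q] = 2^2 and Gal(K/Q) is isomorphic to (Z/2Z)^2.
|Gal| = 2^2 = 4

4


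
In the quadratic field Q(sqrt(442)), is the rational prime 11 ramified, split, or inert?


K = Q(sqrt(442)). Since d mod 4 = 2, disc(K) = 1768.
Check p | disc: 1768 mod 11 = 8.
p does not divide disc. Compute Legendre symbol (d/p):
2^((11-1)/2) mod 11 = -1
(d/p) = -1, so p is inert: (p) stays prime with e=1, f=2, g=1.
Therefore p is inert.

inert


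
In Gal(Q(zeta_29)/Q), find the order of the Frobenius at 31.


The Frobenius at p in Gal(Q(zeta_n)/Q) = (Z/nZ)* is the class of p, so its order is ord_29(31), the smallest k >= 1 with 31^k = 1 mod 29.
n = 29 = 29, phi(29) = 28; the order divides phi(n).
Divisors of 28: 1, 2, 4, 7, 14, 28
Repeated squaring mod 29: 31^1 = 2, 31^2 = 4, 31^4 = 16, 31^8 = 24, 31^16 = 25
Test divisors in increasing order:
  k=1: 31^1 = 2 mod 29
  k=2: 31^2 = 4 mod 29
  k=4: 31^4 = 16 mod 29
  k=7: 31^7 = 16 * 4 * 2 = 12 mod 29
  k=14: 31^14 = 24 * 16 * 4 = 28 mod 29
  k=28: 31^28 = 25 * 24 * 16 = 1 mod 29  <- first divisor giving 1
Order = 28

28


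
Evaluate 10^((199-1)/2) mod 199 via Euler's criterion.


p = 199 is prime and the exponent is (p-1)/2 = 99, so by Euler's criterion 10^99 = (10/199) = +1 or -1 mod 199.
Compute by square-and-multiply:
  99 = 64 + 32 + 2 + 1 (binary 1100011)
  Repeated squaring mod 199: 10^1 = 10, 10^2 = 100, 10^4 = 50, 10^8 = 112, 10^16 = 7, 10^32 = 49, 10^64 = 13
  10^99 = 10^64 * 10^32 * 10^2 * 10^1 = 13 * 49 * 100 * 10 mod 199
    13 * 49 = 637 = 40 mod 199
    40 * 100 = 4000 = 20 mod 199
    20 * 10 = 200 = 1 mod 199
  10^99 = 1 mod 199
Result 1: 10 is a quadratic residue mod 199.
10^99 mod 199 = 1

1


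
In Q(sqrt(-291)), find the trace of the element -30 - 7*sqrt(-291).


Tr(a + b*sqrt(d)) = (a + b*sqrt(d)) + (a - b*sqrt(d)) = 2a
= 2 * (-30)
= -60

-60


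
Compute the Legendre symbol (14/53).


p = 53 is prime, so compute (14/53) with the reciprocity algorithm (Jacobi-symbol steps: pull out 2s via (2/n), flip via reciprocity, reduce):
  pull out 2: (2/53) = -1  (since 53 mod 8 = 5)
  reciprocity: (7/53) -> +(53/7)
  reduce: (4/7)
  pull out 2: (2/7) = +1  (since 7 mod 8 = 7)
  pull out 2: (2/7) = +1  (since 7 mod 8 = 7)
  (1/7) = 1
Product of signs = -1
(14/53) = -1

-1


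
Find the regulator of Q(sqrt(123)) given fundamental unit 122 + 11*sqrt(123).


epsilon = 122 + 11*sqrt(123)
= 243.9959
R = ln(243.9959)
= 5.4972

5.4972


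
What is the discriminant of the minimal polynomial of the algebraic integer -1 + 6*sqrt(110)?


The element -1 + 6*sqrt(110) has minimal polynomial:
x^2 + 2*x - 3959
Discriminant = (2)^2 - 4*(-3959)
= 4 + 15836
= 15840

15840
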